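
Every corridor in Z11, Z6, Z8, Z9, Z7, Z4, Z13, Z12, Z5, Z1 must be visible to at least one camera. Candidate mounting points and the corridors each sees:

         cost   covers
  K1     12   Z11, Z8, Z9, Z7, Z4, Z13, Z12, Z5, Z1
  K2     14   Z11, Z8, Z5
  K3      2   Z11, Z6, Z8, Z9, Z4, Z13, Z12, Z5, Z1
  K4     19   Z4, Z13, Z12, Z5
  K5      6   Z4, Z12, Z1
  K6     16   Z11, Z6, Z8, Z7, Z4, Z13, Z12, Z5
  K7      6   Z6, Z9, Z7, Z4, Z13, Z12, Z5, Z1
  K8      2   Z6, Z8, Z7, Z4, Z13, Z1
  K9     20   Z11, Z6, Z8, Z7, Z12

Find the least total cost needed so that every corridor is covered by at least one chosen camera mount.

K3, K8 cover every corridor at cost 2 + 2 = 4.
Any cover uses at least 2 camera mounts; among all covering selections none totals below 4.

4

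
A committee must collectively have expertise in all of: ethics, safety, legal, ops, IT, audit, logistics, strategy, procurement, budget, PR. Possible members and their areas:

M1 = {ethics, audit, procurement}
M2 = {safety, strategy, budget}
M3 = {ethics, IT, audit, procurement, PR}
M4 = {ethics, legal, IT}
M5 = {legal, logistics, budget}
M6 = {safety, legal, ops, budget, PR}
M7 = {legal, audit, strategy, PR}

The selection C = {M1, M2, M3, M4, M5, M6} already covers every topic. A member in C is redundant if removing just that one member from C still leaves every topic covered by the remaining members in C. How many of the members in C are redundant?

Drop M1: the rest still cover every topic — redundant.
Drop M2: strategy uncovered — not redundant.
Drop M3: the rest still cover every topic — redundant.
Drop M4: the rest still cover every topic — redundant.
Drop M5: logistics uncovered — not redundant.
Drop M6: ops uncovered — not redundant.
3 redundant: M1, M3, M4.

3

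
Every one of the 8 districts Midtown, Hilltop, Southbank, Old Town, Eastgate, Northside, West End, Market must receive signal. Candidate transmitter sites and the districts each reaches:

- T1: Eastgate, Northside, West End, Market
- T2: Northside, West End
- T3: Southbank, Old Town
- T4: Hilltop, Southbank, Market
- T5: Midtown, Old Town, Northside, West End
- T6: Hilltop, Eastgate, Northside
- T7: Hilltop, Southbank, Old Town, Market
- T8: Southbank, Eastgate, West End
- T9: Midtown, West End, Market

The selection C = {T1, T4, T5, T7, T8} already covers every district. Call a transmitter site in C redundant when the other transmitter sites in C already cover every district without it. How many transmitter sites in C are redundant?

4

Drop T1: the rest still cover every district — redundant.
Drop T4: the rest still cover every district — redundant.
Drop T5: Midtown uncovered — not redundant.
Drop T7: the rest still cover every district — redundant.
Drop T8: the rest still cover every district — redundant.
4 redundant: T1, T4, T7, T8.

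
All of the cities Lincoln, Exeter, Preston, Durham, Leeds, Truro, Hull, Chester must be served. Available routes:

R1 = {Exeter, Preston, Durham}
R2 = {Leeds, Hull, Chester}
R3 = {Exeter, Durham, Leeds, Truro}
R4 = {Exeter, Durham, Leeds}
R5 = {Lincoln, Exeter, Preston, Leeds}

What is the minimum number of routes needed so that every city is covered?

R2, R3, R5 together cover {Lincoln, Exeter, Preston, Durham, Leeds, Truro, Hull, Chester} — every city.
No 2 of the 5 routes cover everything (all 10 pairs fall short), so 3 is minimum.

3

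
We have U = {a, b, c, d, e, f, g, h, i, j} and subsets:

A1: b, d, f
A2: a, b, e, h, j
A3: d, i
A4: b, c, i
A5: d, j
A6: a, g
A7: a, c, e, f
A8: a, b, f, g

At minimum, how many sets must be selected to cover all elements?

4

A1, A2, A4, A6 together cover {a, b, c, d, e, f, g, h, i, j} — every element.
No 3 of the 8 sets cover everything (all 56 triples fall short), so 4 is minimum.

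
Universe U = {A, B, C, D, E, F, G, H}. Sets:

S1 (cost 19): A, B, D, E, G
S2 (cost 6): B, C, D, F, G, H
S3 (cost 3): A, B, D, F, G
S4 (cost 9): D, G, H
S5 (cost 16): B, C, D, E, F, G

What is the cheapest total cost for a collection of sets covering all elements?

25

S1, S2 cover every element at cost 19 + 6 = 25.
Any cover uses at least 2 sets; among all covering selections none totals below 25.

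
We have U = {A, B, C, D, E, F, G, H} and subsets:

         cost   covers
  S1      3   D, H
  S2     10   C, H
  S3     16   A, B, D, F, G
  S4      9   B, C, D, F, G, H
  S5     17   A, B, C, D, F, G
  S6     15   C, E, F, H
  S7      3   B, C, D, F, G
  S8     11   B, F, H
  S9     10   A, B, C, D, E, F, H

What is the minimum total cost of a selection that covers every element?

13

S7, S9 cover every element at cost 3 + 10 = 13.
Any cover uses at least 2 sets; among all covering selections none totals below 13.
Greedy by coverage-per-cost would pick S7, S1, S9 for 16 — worse than the optimum 13.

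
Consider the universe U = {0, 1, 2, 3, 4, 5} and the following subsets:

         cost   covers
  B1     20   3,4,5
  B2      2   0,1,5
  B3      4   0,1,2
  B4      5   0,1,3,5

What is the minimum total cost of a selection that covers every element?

B1, B3 cover every element at cost 20 + 4 = 24.
Any cover uses at least 2 sets; among all covering selections none totals below 24.
Greedy by coverage-per-cost would pick B2, B3, B4, B1 for 31 — worse than the optimum 24.

24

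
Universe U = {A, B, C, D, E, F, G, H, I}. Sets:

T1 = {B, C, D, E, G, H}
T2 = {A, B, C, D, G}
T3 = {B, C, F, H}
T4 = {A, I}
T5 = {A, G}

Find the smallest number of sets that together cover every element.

3

T1, T3, T4 together cover {A, B, C, D, E, F, G, H, I} — every element.
No 2 of the 5 sets cover everything (all 10 pairs fall short), so 3 is minimum.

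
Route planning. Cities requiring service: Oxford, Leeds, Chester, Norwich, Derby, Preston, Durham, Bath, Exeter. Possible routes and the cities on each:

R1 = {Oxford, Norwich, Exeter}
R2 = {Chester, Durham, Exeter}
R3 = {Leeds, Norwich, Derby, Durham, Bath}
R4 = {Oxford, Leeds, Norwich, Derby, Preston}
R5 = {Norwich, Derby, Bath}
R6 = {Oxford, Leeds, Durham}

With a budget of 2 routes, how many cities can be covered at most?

Choosing R2, R4 covers {Oxford, Leeds, Chester, Norwich, Derby, Preston, Durham, Exeter} — 8 cities.
No choice of 2 routes does better; here Bath is left uncovered.

8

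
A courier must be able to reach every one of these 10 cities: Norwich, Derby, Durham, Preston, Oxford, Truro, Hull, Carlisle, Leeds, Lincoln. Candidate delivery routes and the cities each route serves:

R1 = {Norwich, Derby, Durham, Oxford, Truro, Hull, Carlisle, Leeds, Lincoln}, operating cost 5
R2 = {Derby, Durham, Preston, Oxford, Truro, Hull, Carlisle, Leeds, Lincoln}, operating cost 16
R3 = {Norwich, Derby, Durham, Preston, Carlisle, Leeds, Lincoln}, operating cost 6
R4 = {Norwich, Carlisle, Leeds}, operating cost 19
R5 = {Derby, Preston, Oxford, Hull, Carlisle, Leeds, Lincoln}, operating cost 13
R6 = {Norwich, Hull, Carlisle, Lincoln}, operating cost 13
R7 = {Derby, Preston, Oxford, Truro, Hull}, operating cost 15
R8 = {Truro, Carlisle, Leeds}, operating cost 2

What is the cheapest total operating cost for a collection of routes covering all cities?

R1, R3 cover every city at operating cost 5 + 6 = 11.
Any cover uses at least 2 routes; among all covering selections none totals below 11.

11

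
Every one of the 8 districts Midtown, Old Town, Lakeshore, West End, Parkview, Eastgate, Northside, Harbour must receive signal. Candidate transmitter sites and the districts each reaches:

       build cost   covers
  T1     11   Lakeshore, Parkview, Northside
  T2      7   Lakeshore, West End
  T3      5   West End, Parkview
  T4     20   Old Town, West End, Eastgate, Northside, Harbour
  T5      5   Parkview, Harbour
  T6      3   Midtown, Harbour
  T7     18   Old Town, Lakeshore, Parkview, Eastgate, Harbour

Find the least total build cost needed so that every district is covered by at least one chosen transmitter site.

34

T1, T4, T6 cover every district at build cost 11 + 20 + 3 = 34.
Any cover uses at least 3 transmitter sites; among all covering selections none totals below 34.
Greedy by coverage-per-build cost would pick T6, T3, T1, T7 for 37 — worse than the optimum 34.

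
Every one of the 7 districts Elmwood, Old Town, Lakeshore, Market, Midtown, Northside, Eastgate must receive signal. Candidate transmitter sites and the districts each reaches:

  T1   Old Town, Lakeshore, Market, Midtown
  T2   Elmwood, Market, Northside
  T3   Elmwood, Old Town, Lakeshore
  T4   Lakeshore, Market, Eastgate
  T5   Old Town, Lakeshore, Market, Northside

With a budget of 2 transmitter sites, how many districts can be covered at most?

Choosing T1, T2 covers {Elmwood, Old Town, Lakeshore, Market, Midtown, Northside} — 6 districts.
No choice of 2 transmitter sites does better; here Eastgate is left uncovered.

6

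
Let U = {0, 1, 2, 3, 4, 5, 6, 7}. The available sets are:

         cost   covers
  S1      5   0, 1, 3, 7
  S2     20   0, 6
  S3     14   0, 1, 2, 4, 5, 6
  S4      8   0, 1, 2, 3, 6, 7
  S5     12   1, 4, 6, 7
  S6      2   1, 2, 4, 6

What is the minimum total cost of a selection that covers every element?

S1, S3 cover every element at cost 5 + 14 = 19.
Any cover uses at least 2 sets; among all covering selections none totals below 19.
Greedy by coverage-per-cost would pick S6, S1, S3 for 21 — worse than the optimum 19.

19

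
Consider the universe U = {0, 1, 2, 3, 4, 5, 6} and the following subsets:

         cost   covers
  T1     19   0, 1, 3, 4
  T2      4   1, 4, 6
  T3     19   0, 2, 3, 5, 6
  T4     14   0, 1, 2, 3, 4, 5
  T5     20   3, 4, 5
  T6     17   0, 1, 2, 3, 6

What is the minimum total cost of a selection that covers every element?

T2, T4 cover every element at cost 4 + 14 = 18.
Any cover uses at least 2 sets; among all covering selections none totals below 18.

18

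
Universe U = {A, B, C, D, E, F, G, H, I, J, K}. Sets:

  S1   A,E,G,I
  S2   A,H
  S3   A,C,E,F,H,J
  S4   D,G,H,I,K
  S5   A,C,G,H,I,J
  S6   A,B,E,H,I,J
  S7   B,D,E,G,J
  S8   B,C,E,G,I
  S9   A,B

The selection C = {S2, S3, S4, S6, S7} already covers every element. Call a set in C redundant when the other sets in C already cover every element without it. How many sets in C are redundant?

Drop S2: the rest still cover every element — redundant.
Drop S3: C, F uncovered — not redundant.
Drop S4: K uncovered — not redundant.
Drop S6: the rest still cover every element — redundant.
Drop S7: the rest still cover every element — redundant.
3 redundant: S2, S6, S7.

3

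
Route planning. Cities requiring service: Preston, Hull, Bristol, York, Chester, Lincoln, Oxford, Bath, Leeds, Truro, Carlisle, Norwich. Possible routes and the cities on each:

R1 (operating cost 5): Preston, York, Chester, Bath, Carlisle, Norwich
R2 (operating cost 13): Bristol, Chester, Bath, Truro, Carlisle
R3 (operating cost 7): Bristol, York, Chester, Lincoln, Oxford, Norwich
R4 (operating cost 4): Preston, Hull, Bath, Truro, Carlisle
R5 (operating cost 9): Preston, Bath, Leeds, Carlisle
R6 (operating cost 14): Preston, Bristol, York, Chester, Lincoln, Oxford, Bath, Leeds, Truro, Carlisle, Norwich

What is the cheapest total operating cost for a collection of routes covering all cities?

R4, R6 cover every city at operating cost 4 + 14 = 18.
Any cover uses at least 2 routes; among all covering selections none totals below 18.

18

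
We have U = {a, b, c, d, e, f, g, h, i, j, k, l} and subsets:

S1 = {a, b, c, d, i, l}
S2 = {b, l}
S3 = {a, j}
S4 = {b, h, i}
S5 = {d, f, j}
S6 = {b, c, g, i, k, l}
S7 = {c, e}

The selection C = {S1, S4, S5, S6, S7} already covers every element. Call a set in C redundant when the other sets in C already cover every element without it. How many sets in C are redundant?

Drop S1: a uncovered — not redundant.
Drop S4: h uncovered — not redundant.
Drop S5: f, j uncovered — not redundant.
Drop S6: g, k uncovered — not redundant.
Drop S7: e uncovered — not redundant.
None of the sets in C is redundant.

0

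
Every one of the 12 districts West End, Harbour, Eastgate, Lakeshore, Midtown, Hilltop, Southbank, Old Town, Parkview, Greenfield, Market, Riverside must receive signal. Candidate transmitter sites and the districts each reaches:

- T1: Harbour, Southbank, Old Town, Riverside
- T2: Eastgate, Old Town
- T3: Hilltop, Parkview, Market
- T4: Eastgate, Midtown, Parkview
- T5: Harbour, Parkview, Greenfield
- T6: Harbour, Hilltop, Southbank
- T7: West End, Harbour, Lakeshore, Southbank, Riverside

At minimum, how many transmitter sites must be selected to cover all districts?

T1, T3, T4, T5, T7 together cover {West End, Harbour, Eastgate, Lakeshore, Midtown, Hilltop, Southbank, Old Town, Parkview, Greenfield, Market, Riverside} — every district.
No 4 of the 7 transmitter sites cover everything (all 35 size-4 selections fall short), so 5 is minimum.

5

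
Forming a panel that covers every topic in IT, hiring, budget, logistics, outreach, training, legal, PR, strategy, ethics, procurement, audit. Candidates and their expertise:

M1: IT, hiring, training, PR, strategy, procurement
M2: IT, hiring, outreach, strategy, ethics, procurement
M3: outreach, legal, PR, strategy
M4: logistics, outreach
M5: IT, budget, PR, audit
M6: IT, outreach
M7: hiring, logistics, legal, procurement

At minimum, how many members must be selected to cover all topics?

4

M1, M2, M5, M7 together cover {IT, hiring, budget, logistics, outreach, training, legal, PR, strategy, ethics, procurement, audit} — every topic.
No 3 of the 7 members cover everything (all 35 triples fall short), so 4 is minimum.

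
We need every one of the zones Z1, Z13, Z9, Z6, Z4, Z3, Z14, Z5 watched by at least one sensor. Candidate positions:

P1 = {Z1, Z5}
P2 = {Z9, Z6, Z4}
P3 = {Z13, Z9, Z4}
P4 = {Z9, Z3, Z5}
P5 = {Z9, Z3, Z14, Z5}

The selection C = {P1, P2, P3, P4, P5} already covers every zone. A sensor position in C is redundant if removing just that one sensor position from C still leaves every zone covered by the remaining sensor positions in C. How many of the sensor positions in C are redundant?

Drop P1: Z1 uncovered — not redundant.
Drop P2: Z6 uncovered — not redundant.
Drop P3: Z13 uncovered — not redundant.
Drop P4: the rest still cover every zone — redundant.
Drop P5: Z14 uncovered — not redundant.
1 redundant: P4.

1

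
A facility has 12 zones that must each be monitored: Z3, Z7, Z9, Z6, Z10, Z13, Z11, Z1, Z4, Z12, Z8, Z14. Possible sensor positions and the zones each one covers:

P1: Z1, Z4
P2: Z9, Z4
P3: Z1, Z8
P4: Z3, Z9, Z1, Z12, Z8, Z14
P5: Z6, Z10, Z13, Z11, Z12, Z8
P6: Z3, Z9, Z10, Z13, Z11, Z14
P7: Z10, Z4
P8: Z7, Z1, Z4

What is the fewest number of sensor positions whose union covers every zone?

P4, P5, P8 together cover {Z3, Z7, Z9, Z6, Z10, Z13, Z11, Z1, Z4, Z12, Z8, Z14} — every zone.
No 2 of the 8 sensor positions cover everything (all 28 pairs fall short), so 3 is minimum.

3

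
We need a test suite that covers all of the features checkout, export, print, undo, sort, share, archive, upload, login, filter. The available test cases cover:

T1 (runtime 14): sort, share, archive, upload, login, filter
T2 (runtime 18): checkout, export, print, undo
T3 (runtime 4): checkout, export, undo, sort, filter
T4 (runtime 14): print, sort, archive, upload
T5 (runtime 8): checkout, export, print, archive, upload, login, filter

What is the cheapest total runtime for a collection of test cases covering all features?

26

T1, T3, T5 cover every feature at runtime 14 + 4 + 8 = 26.
Any cover uses at least 2 test cases; among all covering selections none totals below 26.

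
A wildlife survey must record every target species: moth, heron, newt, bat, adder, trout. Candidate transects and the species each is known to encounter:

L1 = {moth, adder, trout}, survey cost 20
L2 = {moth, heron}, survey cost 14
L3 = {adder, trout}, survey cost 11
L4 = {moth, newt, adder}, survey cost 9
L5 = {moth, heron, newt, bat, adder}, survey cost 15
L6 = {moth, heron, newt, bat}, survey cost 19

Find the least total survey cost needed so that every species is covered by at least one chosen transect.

26

L3, L5 cover every species at survey cost 11 + 15 = 26.
Any cover uses at least 2 transects; among all covering selections none totals below 26.
Greedy by coverage-per-survey cost would pick L4, L5, L3 for 35 — worse than the optimum 26.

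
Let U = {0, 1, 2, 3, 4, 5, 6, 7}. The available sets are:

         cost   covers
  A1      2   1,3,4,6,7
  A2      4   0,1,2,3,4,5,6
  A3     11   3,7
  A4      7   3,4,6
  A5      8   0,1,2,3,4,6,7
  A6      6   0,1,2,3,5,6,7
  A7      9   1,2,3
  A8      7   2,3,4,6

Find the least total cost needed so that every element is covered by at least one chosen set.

A1, A2 cover every element at cost 2 + 4 = 6.
Any cover uses at least 2 sets; among all covering selections none totals below 6.

6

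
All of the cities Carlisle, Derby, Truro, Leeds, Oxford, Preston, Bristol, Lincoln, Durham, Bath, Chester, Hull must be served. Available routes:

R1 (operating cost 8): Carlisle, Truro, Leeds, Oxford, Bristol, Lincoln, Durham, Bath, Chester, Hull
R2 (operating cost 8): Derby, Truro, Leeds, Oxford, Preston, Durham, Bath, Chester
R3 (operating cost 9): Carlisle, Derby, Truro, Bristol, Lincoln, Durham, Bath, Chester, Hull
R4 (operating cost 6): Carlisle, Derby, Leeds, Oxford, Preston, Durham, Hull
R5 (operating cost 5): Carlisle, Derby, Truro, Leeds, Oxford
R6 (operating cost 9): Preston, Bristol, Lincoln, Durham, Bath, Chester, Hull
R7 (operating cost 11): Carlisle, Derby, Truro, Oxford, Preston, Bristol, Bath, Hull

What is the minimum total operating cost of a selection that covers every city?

14

R1, R4 cover every city at operating cost 8 + 6 = 14.
Any cover uses at least 2 routes; among all covering selections none totals below 14.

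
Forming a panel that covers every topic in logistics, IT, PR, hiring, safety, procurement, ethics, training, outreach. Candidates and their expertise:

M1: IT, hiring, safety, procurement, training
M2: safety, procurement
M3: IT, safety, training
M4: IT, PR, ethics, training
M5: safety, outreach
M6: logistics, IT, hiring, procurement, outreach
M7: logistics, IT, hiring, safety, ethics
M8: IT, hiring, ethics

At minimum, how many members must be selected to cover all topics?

3

M1, M4, M6 together cover {logistics, IT, PR, hiring, safety, procurement, ethics, training, outreach} — every topic.
No 2 of the 8 members cover everything (all 28 pairs fall short), so 3 is minimum.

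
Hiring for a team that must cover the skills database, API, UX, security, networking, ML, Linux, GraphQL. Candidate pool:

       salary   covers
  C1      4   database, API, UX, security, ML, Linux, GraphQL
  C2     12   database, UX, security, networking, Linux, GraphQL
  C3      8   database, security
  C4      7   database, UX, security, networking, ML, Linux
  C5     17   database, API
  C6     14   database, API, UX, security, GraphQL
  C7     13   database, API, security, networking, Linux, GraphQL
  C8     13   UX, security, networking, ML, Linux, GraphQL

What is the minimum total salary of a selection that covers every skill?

C1, C4 cover every skill at salary 4 + 7 = 11.
Any cover uses at least 2 candidates; among all covering selections none totals below 11.

11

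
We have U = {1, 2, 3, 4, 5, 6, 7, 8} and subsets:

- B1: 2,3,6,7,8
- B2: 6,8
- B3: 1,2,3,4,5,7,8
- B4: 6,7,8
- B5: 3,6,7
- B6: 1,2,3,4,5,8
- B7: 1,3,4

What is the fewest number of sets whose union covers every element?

2

B1, B3 together cover {1, 2, 3, 4, 5, 6, 7, 8} — every element.
No single set contains all 8 elements, so 2 is optimal.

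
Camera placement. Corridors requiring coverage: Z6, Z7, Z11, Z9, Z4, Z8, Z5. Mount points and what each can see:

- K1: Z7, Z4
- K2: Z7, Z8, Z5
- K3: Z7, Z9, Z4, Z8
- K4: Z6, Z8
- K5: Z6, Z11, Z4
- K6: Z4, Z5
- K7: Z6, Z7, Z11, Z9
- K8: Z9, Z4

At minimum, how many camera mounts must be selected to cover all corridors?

3

K1, K2, K7 together cover {Z6, Z7, Z11, Z9, Z4, Z8, Z5} — every corridor.
No 2 of the 8 camera mounts cover everything (all 28 pairs fall short), so 3 is minimum.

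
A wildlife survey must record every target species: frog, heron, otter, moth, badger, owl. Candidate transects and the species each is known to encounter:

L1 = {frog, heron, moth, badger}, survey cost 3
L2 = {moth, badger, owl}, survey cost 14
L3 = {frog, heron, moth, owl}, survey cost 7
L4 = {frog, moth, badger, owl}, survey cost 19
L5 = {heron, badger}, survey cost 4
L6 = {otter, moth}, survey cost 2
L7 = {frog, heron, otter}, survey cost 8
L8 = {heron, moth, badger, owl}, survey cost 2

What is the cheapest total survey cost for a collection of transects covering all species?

L1, L6, L8 cover every species at survey cost 3 + 2 + 2 = 7.
Any cover uses at least 2 transects; among all covering selections none totals below 7.

7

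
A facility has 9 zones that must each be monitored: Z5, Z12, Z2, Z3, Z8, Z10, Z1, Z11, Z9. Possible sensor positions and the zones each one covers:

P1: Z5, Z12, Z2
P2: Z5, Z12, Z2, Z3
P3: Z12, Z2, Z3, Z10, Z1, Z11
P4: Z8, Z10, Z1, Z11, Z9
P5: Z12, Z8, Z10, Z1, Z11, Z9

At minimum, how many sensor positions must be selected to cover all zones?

P2, P4 together cover {Z5, Z12, Z2, Z3, Z8, Z10, Z1, Z11, Z9} — every zone.
No single sensor position contains all 9 zones, so 2 is optimal.

2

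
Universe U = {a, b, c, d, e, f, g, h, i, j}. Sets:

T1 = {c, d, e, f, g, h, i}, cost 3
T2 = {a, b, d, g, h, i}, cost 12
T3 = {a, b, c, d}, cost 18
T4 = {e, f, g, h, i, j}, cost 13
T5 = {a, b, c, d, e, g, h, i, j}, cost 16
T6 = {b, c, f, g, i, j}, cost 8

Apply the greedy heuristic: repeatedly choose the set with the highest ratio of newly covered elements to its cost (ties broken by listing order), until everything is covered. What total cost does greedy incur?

Pick 1: T1 adds 7 new (c, d, e, f, g, h, i) at cost 3 (ratio 7/3).
Pick 2: T6 adds 2 new (b, j) at cost 8 (ratio 2/8).
Pick 3: T2 adds 1 new (a) at cost 12 (ratio 1/12).
Greedy total cost: 3 + 8 + 12 = 23. (The true optimum is 19, so greedy overshoots here.)

23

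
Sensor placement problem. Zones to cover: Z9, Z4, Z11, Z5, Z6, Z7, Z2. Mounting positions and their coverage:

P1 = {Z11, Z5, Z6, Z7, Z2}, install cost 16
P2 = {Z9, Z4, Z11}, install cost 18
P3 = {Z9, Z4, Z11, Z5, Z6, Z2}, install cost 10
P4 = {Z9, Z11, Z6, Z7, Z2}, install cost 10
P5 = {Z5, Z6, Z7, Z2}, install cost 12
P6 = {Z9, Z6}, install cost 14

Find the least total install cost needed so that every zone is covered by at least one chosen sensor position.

P3, P4 cover every zone at install cost 10 + 10 = 20.
Any cover uses at least 2 sensor positions; among all covering selections none totals below 20.

20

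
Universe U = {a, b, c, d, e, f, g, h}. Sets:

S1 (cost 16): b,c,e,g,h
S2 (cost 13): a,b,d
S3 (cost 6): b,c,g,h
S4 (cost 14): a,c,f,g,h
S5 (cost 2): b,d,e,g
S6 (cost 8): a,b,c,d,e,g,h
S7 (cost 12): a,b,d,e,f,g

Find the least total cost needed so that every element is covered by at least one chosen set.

16

S4, S5 cover every element at cost 14 + 2 = 16.
Any cover uses at least 2 sets; among all covering selections none totals below 16.
Greedy by coverage-per-cost would pick S5, S6, S7 for 22 — worse than the optimum 16.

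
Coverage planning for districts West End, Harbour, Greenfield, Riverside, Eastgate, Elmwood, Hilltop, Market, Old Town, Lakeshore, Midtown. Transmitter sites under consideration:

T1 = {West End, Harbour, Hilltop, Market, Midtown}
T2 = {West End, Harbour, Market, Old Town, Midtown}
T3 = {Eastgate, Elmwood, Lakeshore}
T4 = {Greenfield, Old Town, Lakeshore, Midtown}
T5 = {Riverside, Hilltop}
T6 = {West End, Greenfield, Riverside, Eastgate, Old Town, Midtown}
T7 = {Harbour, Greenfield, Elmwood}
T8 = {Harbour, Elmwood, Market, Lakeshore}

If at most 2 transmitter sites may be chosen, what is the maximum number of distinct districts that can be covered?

Choosing T6, T8 covers {West End, Harbour, Greenfield, Riverside, Eastgate, Elmwood, Market, Old Town, Lakeshore, Midtown} — 10 districts.
No choice of 2 transmitter sites does better; here Hilltop is left uncovered.

10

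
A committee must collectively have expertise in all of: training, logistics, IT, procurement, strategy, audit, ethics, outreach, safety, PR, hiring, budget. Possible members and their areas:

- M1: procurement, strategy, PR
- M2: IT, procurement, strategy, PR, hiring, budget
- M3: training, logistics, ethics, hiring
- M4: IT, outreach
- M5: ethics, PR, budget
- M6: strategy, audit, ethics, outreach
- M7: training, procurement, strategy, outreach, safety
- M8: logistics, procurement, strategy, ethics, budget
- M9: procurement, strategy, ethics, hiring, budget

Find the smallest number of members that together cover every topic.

4

M2, M3, M6, M7 together cover {training, logistics, IT, procurement, strategy, audit, ethics, outreach, safety, PR, hiring, budget} — every topic.
No 3 of the 9 members cover everything (all 84 triples fall short), so 4 is minimum.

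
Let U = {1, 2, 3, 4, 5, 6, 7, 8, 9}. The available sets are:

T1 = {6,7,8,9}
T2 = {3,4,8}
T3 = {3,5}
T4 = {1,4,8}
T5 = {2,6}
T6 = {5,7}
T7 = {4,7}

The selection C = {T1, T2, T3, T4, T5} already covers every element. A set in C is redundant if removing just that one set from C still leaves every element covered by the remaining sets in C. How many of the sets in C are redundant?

1

Drop T1: 7, 9 uncovered — not redundant.
Drop T2: the rest still cover every element — redundant.
Drop T3: 5 uncovered — not redundant.
Drop T4: 1 uncovered — not redundant.
Drop T5: 2 uncovered — not redundant.
1 redundant: T2.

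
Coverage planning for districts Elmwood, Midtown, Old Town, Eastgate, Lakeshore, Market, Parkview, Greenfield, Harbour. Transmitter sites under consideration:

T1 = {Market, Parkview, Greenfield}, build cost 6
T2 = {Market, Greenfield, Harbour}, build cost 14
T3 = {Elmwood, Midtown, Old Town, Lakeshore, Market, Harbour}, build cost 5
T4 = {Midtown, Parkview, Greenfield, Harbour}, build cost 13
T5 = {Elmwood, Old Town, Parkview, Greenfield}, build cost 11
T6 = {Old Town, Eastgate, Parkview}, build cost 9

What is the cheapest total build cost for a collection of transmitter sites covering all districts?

20

T1, T3, T6 cover every district at build cost 6 + 5 + 9 = 20.
Any cover uses at least 3 transmitter sites; among all covering selections none totals below 20.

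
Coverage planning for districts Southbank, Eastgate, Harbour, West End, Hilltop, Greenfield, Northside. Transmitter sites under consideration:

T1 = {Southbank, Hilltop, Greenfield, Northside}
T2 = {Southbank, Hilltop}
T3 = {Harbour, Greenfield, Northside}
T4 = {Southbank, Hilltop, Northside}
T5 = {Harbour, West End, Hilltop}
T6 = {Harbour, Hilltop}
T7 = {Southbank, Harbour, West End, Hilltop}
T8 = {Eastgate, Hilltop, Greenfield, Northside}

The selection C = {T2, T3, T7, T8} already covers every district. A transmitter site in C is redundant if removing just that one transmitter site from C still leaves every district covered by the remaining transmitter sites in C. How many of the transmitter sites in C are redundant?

Drop T2: the rest still cover every district — redundant.
Drop T3: the rest still cover every district — redundant.
Drop T7: West End uncovered — not redundant.
Drop T8: Eastgate uncovered — not redundant.
2 redundant: T2, T3.

2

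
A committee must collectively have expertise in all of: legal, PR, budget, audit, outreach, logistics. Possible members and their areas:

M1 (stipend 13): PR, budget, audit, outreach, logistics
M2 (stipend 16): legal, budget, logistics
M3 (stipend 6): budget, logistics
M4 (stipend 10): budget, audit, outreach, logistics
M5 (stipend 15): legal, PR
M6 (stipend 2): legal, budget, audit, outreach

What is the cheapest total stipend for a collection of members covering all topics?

M1, M6 cover every topic at stipend 13 + 2 = 15.
Any cover uses at least 2 members; among all covering selections none totals below 15.
Greedy by coverage-per-stipend would pick M6, M3, M1 for 21 — worse than the optimum 15.

15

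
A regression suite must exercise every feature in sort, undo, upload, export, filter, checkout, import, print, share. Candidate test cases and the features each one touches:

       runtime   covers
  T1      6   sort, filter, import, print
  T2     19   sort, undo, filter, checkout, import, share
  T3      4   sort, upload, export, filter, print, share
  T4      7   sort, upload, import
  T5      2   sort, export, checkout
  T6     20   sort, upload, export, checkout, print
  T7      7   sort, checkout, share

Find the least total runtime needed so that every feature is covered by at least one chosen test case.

T2, T3 cover every feature at runtime 19 + 4 = 23.
Any cover uses at least 2 test cases; among all covering selections none totals below 23.
Greedy by coverage-per-runtime would pick T3, T5, T1, T2 for 31 — worse than the optimum 23.

23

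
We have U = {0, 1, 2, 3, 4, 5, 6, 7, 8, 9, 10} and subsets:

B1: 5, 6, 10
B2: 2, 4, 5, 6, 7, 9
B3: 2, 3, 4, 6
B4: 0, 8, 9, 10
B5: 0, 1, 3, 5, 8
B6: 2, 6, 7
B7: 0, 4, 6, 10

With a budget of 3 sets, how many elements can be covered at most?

11

Choosing B1, B2, B5 covers {0, 1, 2, 3, 4, 5, 6, 7, 8, 9, 10} — 11 elements.
That is all 11 elements.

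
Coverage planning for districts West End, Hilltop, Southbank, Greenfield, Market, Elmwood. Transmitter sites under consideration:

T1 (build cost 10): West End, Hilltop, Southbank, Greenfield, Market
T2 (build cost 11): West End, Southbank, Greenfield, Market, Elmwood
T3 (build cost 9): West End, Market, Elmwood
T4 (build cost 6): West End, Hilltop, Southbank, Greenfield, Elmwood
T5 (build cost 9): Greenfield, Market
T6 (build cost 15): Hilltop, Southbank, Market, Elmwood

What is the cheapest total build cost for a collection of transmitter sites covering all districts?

T3, T4 cover every district at build cost 9 + 6 = 15.
Any cover uses at least 2 transmitter sites; among all covering selections none totals below 15.

15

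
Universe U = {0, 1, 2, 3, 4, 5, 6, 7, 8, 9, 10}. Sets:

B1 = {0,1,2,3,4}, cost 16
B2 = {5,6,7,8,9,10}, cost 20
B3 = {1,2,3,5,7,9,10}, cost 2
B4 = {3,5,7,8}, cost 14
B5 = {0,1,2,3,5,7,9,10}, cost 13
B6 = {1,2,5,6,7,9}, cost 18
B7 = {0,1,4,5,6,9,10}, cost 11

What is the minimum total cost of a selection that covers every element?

27

B3, B4, B7 cover every element at cost 2 + 14 + 11 = 27.
Any cover uses at least 2 sets; among all covering selections none totals below 27.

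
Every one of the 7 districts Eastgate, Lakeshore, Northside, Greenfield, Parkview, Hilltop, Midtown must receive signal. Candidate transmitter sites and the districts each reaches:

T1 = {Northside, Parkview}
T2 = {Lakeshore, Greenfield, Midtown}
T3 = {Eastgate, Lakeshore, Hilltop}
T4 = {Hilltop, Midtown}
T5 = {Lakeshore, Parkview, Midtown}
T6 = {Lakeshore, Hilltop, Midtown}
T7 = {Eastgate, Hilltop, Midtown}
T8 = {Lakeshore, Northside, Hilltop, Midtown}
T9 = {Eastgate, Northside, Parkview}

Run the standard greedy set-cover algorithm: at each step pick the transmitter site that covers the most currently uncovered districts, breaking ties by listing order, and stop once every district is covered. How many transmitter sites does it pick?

Pick 1: T8 covers 4 new districts (Lakeshore, Northside, Hilltop, Midtown).
Pick 2: T9 covers 2 new districts (Eastgate, Parkview).
Pick 3: T2 covers 1 new districts (Greenfield).
Greedy uses 3 transmitter sites.

3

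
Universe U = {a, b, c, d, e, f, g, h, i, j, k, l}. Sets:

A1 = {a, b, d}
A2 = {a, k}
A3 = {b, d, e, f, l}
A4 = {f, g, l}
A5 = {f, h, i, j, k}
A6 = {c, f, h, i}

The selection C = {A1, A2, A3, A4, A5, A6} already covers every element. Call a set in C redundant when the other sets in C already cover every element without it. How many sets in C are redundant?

2

Drop A1: the rest still cover every element — redundant.
Drop A2: the rest still cover every element — redundant.
Drop A3: e uncovered — not redundant.
Drop A4: g uncovered — not redundant.
Drop A5: j uncovered — not redundant.
Drop A6: c uncovered — not redundant.
2 redundant: A1, A2.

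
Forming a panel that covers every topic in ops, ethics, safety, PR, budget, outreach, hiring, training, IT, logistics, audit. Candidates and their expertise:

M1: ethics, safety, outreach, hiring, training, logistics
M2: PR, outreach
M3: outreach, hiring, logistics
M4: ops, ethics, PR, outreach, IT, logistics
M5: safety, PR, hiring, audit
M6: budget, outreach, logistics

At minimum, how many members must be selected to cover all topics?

4

M1, M4, M5, M6 together cover {ops, ethics, safety, PR, budget, outreach, hiring, training, IT, logistics, audit} — every topic.
No 3 of the 6 members cover everything (all 20 triples fall short), so 4 is minimum.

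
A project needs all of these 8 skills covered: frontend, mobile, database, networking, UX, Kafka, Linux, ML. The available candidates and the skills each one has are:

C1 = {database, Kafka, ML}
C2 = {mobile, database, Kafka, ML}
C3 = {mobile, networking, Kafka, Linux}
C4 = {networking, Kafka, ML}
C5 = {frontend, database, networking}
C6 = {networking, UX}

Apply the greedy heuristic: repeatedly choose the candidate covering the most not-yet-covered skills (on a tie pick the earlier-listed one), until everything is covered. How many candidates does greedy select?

4

Pick 1: C2 covers 4 new skills (mobile, database, Kafka, ML).
Pick 2: C3 covers 2 new skills (networking, Linux).
Pick 3: C5 covers 1 new skills (frontend).
Pick 4: C6 covers 1 new skills (UX).
Greedy uses 4 candidates.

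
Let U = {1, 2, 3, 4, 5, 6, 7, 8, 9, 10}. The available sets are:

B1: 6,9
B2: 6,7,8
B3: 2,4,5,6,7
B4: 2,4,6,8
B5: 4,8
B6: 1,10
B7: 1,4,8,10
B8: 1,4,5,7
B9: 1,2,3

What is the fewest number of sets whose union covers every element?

B1, B3, B7, B9 together cover {1, 2, 3, 4, 5, 6, 7, 8, 9, 10} — every element.
No 3 of the 9 sets cover everything (all 84 triples fall short), so 4 is minimum.

4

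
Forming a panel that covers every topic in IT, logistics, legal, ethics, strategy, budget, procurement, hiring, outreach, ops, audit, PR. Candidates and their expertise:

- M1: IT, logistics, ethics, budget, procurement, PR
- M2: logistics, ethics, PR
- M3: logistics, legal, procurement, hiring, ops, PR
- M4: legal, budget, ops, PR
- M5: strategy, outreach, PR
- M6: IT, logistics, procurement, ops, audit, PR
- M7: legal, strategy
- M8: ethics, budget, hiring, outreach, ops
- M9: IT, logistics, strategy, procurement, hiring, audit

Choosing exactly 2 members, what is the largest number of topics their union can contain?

10

Choosing M4, M9 covers {IT, logistics, legal, strategy, budget, procurement, hiring, ops, audit, PR} — 10 topics.
No choice of 2 members does better; here ethics, outreach are left uncovered.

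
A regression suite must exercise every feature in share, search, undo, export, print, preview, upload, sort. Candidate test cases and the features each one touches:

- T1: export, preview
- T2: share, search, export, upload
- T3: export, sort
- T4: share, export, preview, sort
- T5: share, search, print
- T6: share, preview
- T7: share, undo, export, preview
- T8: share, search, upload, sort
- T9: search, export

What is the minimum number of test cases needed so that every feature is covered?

3

T5, T7, T8 together cover {share, search, undo, export, print, preview, upload, sort} — every feature.
No 2 of the 9 test cases cover everything (all 36 pairs fall short), so 3 is minimum.
Greedy (largest uncovered first) would take T2, T4, T5, T7 — 4 test cases — but 3 suffice.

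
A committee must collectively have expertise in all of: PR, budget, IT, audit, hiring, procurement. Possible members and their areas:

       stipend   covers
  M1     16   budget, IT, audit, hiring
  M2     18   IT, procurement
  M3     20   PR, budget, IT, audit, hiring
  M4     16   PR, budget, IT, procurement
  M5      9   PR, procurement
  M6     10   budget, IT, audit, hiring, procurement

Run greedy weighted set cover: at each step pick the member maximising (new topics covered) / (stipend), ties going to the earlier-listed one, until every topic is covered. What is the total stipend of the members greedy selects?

19

Pick 1: M6 adds 5 new (budget, IT, audit, hiring, procurement) at stipend 10 (ratio 5/10).
Pick 2: M5 adds 1 new (PR) at stipend 9 (ratio 1/9).
Greedy total stipend: 10 + 9 = 19.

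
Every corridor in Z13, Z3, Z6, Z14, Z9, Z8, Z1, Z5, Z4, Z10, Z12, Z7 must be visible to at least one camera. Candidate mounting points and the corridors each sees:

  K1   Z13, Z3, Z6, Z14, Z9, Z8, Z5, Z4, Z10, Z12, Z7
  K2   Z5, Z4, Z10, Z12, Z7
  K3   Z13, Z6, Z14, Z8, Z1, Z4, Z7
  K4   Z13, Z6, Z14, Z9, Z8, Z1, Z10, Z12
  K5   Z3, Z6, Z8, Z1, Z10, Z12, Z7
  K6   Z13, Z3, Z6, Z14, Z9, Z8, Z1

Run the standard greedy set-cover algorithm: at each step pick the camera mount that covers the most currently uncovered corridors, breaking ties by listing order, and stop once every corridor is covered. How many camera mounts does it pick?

2

Pick 1: K1 covers 11 new corridors (Z13, Z3, Z6, Z14, Z9, Z8, Z5, Z4, Z10, Z12, Z7).
Pick 2: K3 covers 1 new corridors (Z1).
Greedy uses 2 camera mounts.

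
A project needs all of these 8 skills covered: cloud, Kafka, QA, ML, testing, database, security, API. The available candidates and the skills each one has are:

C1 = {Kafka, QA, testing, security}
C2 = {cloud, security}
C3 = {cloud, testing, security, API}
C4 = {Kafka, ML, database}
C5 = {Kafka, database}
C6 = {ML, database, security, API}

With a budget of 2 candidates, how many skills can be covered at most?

Choosing C1, C6 covers {Kafka, QA, ML, testing, database, security, API} — 7 skills.
No choice of 2 candidates does better; here cloud is left uncovered.

7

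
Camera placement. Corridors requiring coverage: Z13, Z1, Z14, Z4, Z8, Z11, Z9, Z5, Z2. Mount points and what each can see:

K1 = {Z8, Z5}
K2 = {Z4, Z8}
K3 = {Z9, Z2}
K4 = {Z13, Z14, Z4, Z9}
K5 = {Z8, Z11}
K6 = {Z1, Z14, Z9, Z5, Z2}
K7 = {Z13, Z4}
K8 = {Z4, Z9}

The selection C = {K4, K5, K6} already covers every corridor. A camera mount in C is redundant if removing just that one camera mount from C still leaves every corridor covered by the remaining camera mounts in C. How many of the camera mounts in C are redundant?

0

Drop K4: Z13, Z4 uncovered — not redundant.
Drop K5: Z8, Z11 uncovered — not redundant.
Drop K6: Z1, Z5, Z2 uncovered — not redundant.
None of the camera mounts in C is redundant.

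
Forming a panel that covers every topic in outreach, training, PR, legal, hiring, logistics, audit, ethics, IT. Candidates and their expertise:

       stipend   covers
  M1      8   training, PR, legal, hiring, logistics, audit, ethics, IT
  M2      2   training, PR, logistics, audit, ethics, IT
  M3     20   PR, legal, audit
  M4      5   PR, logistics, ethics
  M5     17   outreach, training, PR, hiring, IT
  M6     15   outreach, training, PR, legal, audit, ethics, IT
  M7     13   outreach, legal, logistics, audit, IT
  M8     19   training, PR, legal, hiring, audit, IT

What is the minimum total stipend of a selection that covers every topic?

M1, M7 cover every topic at stipend 8 + 13 = 21.
Any cover uses at least 2 members; among all covering selections none totals below 21.
Greedy by coverage-per-stipend would pick M2, M1, M7 for 23 — worse than the optimum 21.

21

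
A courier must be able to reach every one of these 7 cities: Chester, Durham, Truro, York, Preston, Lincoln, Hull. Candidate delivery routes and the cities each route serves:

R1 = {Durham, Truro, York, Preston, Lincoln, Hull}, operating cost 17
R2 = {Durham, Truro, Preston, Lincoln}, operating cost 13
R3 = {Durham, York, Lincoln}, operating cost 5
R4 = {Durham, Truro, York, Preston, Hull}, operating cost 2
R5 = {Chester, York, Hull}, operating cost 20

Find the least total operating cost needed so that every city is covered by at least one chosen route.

R3, R4, R5 cover every city at operating cost 5 + 2 + 20 = 27.
Any cover uses at least 2 routes; among all covering selections none totals below 27.

27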